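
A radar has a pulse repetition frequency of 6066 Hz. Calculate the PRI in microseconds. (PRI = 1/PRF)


PRI = 1/6066 = 0.0001648533 s = 164.9 us

164.9 us


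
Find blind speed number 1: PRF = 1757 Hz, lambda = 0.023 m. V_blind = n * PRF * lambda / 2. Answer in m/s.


V_blind = 1 * 1757 * 0.023 / 2 = 20.2 m/s

20.2 m/s


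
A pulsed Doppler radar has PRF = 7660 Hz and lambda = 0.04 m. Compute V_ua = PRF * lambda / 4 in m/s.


V_ua = 7660 * 0.04 / 4 = 76.6 m/s

76.6 m/s


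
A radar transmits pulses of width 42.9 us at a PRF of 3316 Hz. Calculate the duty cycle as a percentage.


DC = 42.9e-6 * 3316 * 100 = 14.23%

14.23%


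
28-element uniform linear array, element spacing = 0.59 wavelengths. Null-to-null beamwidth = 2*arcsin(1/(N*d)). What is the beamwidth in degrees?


1/(N*d) = 1/(28*0.59) = 0.060533
BW = 2*arcsin(0.060533) = 6.9 degrees

6.9 degrees


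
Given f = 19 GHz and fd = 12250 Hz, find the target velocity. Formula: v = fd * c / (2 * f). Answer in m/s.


v = 12250 * 3e8 / (2 * 19000000000.0) = 96.7 m/s

96.7 m/s


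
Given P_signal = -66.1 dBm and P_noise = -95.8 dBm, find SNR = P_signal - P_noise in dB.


SNR = -66.1 - (-95.8) = 29.7 dB

29.7 dB


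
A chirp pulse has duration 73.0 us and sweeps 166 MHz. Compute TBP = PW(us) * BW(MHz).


TBP = 73.0 * 166 = 12118.0

12118.0


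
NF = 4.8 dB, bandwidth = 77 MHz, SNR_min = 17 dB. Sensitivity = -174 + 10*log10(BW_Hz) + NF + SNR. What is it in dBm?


10*log10(77000000.0) = 78.86
S = -174 + 78.86 + 4.8 + 17 = -73.3 dBm

-73.3 dBm


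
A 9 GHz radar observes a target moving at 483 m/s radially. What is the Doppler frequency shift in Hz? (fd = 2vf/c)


fd = 2 * 483 * 9000000000.0 / 3e8 = 28980.0 Hz

28980.0 Hz


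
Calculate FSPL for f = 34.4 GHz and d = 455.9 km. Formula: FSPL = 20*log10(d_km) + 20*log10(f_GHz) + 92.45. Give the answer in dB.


20*log10(455.9) = 53.18
20*log10(34.4) = 30.73
FSPL = 176.4 dB

176.4 dB


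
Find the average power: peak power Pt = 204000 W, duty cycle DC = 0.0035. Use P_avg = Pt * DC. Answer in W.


P_avg = 204000 * 0.0035 = 714.0 W

714.0 W


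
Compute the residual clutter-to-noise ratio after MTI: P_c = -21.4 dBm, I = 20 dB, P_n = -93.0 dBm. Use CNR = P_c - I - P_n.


CNR = -21.4 - 20 - (-93.0) = 51.6 dB

51.6 dB


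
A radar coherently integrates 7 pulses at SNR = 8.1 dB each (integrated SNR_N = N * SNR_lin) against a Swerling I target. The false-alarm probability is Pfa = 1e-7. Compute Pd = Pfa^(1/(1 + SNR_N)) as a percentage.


SNR_lin = 10^(8.1/10) = 6.45654
SNR_N = 7 * 6.45654 = 45.19578
1/(1 + SNR_N) = 1/46.19578 = 0.021647
Pd = (1e-7)^0.021647 = 0.70546
Pd = 70.5%

70.5%


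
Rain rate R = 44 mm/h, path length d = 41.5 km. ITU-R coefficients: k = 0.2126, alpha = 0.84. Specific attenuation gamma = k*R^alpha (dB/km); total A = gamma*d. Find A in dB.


gamma = 0.2126 * 44^0.84 = 5.105797 dB/km
A = 5.105797 * 41.5 = 211.89 dB

211.89 dB


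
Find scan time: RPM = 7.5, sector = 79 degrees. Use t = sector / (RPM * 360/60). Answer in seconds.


t = 79 / (7.5 * 360) * 60 = 1.76 s

1.76 s


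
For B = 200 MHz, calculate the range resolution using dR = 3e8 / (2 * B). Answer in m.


dR = 3e8 / (2 * 200000000.0) = 0.75 m

0.75 m


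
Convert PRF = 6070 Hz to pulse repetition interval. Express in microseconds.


PRI = 1/6070 = 0.0001647446 s = 164.7 us

164.7 us


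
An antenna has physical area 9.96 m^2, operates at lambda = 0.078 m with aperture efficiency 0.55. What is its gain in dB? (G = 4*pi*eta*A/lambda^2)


G_linear = 4*pi*0.55*9.96/0.078^2 = 11314.69
G_dB = 10*log10(11314.69) = 40.5 dB

40.5 dB


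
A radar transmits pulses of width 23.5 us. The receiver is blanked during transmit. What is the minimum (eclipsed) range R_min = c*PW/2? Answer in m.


R_min = 3e8 * 23.5e-6 / 2 = 3525.0 m

3525.0 m


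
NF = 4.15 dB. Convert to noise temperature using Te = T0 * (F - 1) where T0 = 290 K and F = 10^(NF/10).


NF_lin = 10^(4.15/10) = 2.60016
Te = 290 * (2.60016 - 1) = 464.0 K

464.0 K


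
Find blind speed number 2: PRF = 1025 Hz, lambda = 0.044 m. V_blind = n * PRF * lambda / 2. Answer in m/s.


V_blind = 2 * 1025 * 0.044 / 2 = 45.1 m/s

45.1 m/s


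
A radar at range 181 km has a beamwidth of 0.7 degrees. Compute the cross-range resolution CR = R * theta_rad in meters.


BW_rad = 0.012217305
CR = 181000 * 0.012217305 = 2211.3 m

2211.3 m


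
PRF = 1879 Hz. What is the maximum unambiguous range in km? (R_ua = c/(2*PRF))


R_ua = 3e8 / (2 * 1879) = 79829.7 m = 79.8 km

79.8 km


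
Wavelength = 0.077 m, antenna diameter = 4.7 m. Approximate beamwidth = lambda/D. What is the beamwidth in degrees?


BW_rad = 0.077 / 4.7 = 0.016383
BW_deg = 0.94 degrees

0.94 degrees


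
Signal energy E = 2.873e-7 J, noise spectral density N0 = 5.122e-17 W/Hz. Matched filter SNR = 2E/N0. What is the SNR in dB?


SNR_lin = 2 * 2.873e-7 / 5.122e-17 = 1.122e10
SNR_dB = 10*log10(1.122e10) = 100.5 dB

100.5 dB


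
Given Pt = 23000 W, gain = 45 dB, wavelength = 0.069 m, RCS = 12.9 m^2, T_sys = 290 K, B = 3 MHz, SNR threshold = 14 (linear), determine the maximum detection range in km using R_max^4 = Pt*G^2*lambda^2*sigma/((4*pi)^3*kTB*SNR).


G_lin = 10^(45/10) = 31622.776602
R^4 = 23000 * 31622.776602^2 * 0.069^2 * 12.9 / ((4*pi)^3 * 1.38e-23 * 290 * 3000000.0 * 14)
R^4 = 4.23506e21 m^4
R_max = (4.23506e21)^(1/4) = 255102.6 m = 255.1 km

255.1 km


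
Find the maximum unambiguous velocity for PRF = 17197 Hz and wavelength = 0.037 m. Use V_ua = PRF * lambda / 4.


V_ua = 17197 * 0.037 / 4 = 159.1 m/s

159.1 m/s


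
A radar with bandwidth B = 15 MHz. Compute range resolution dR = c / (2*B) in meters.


dR = 3e8 / (2 * 15000000.0) = 10.0 m

10.0 m


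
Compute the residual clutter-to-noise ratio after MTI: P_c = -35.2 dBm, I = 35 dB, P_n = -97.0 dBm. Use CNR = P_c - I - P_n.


CNR = -35.2 - 35 - (-97.0) = 26.8 dB

26.8 dB


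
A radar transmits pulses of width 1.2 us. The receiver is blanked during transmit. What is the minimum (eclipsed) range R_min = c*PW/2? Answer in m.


R_min = 3e8 * 1.2e-6 / 2 = 180.0 m

180.0 m


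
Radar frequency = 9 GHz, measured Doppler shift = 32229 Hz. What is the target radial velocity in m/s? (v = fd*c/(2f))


v = 32229 * 3e8 / (2 * 9000000000.0) = 537.2 m/s

537.2 m/s


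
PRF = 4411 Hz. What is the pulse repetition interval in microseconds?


PRI = 1/4411 = 0.000226706 s = 226.7 us

226.7 us


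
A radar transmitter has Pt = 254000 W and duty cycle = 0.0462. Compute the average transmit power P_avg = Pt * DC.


P_avg = 254000 * 0.0462 = 11734.8 W

11734.8 W


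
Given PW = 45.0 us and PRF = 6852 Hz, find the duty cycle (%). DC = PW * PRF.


DC = 45.0e-6 * 6852 * 100 = 30.83%

30.83%


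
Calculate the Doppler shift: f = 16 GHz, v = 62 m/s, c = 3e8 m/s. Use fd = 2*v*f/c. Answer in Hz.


fd = 2 * 62 * 16000000000.0 / 3e8 = 6613.3 Hz

6613.3 Hz


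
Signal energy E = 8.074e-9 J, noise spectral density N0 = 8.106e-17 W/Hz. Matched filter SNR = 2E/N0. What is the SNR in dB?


SNR_lin = 2 * 8.074e-9 / 8.106e-17 = 1.992e8
SNR_dB = 10*log10(1.992e8) = 83.0 dB

83.0 dB


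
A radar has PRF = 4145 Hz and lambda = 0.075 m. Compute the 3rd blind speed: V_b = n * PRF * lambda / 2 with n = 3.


V_blind = 3 * 4145 * 0.075 / 2 = 466.3 m/s

466.3 m/s


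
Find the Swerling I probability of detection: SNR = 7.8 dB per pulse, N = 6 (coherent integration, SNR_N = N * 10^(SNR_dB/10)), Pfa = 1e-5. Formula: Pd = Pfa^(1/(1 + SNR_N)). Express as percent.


SNR_lin = 10^(7.8/10) = 6.0256
SNR_N = 6 * 6.0256 = 36.1536
1/(1 + SNR_N) = 1/37.1536 = 0.0269153
Pd = (1e-5)^0.0269153 = 0.73354
Pd = 73.4%

73.4%


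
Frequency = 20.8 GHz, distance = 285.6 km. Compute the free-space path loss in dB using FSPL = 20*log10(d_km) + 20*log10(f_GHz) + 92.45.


20*log10(285.6) = 49.12
20*log10(20.8) = 26.36
FSPL = 167.9 dB

167.9 dB


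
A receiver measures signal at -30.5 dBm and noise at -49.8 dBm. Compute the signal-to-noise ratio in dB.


SNR = -30.5 - (-49.8) = 19.3 dB

19.3 dB


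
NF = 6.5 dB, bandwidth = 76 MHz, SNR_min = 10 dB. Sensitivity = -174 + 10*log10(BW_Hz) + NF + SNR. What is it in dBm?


10*log10(76000000.0) = 78.81
S = -174 + 78.81 + 6.5 + 10 = -78.7 dBm

-78.7 dBm


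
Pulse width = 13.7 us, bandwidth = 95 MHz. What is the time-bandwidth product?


TBP = 13.7 * 95 = 1301.5

1301.5


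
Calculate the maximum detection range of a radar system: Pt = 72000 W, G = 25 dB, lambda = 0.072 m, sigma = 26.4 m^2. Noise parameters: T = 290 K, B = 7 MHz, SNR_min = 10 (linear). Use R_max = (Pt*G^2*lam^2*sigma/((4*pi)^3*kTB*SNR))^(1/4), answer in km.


G_lin = 10^(25/10) = 316.227766
R^4 = 72000 * 316.227766^2 * 0.072^2 * 26.4 / ((4*pi)^3 * 1.38e-23 * 290 * 7000000.0 * 10)
R^4 = 1.77254e18 m^4
R_max = (1.77254e18)^(1/4) = 36487.9 m = 36.5 km

36.5 km


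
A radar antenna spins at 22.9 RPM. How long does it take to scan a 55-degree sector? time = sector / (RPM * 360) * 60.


t = 55 / (22.9 * 360) * 60 = 0.4 s

0.4 s


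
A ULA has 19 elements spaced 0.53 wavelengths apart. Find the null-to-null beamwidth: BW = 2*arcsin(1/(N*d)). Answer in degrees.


1/(N*d) = 1/(19*0.53) = 0.099305
BW = 2*arcsin(0.099305) = 11.4 degrees

11.4 degrees


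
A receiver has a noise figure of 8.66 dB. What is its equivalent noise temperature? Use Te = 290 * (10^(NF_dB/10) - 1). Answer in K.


NF_lin = 10^(8.66/10) = 7.345139
Te = 290 * (7.345139 - 1) = 1840.1 K

1840.1 K


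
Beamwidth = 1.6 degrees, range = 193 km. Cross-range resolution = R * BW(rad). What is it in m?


BW_rad = 0.027925268
CR = 193000 * 0.027925268 = 5389.6 m

5389.6 m


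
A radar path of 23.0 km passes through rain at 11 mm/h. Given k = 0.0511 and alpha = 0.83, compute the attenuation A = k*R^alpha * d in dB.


gamma = 0.0511 * 11^0.83 = 0.373918 dB/km
A = 0.373918 * 23.0 = 8.6 dB

8.6 dB


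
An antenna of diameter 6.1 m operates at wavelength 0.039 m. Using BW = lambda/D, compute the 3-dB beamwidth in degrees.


BW_rad = 0.039 / 6.1 = 0.006393
BW_deg = 0.37 degrees

0.37 degrees


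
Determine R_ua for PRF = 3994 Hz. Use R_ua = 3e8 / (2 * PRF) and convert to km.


R_ua = 3e8 / (2 * 3994) = 37556.3 m = 37.6 km

37.6 km


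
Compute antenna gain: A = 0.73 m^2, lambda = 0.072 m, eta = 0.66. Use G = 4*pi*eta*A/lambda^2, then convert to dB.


G_linear = 4*pi*0.66*0.73/0.072^2 = 1167.92
G_dB = 10*log10(1167.92) = 30.7 dB

30.7 dB


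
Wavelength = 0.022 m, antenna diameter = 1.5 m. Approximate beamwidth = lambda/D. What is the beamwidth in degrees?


BW_rad = 0.022 / 1.5 = 0.014667
BW_deg = 0.84 degrees

0.84 degrees


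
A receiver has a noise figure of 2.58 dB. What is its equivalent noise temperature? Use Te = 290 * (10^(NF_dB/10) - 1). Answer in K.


NF_lin = 10^(2.58/10) = 1.81134
Te = 290 * (1.81134 - 1) = 235.3 K

235.3 K


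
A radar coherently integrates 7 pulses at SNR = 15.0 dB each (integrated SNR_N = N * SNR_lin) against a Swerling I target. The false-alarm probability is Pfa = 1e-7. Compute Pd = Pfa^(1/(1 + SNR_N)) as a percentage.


SNR_lin = 10^(15.0/10) = 31.62278
SNR_N = 7 * 31.62278 = 221.35946
1/(1 + SNR_N) = 1/222.35946 = 0.0044972
Pd = (1e-7)^0.0044972 = 0.93008
Pd = 93.0%

93.0%


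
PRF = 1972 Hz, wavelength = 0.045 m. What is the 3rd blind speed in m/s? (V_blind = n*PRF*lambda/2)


V_blind = 3 * 1972 * 0.045 / 2 = 133.1 m/s

133.1 m/s


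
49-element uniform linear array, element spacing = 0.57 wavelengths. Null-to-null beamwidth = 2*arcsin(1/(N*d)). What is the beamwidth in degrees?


1/(N*d) = 1/(49*0.57) = 0.035804
BW = 2*arcsin(0.035804) = 4.1 degrees

4.1 degrees


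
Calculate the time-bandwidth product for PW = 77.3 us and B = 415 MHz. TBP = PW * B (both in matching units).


TBP = 77.3 * 415 = 32079.5

32079.5


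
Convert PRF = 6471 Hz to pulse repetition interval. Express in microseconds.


PRI = 1/6471 = 0.0001545356 s = 154.5 us

154.5 us


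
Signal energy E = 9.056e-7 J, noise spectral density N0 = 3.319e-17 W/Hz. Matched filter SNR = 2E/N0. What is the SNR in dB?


SNR_lin = 2 * 9.056e-7 / 3.319e-17 = 5.457e10
SNR_dB = 10*log10(5.457e10) = 107.4 dB

107.4 dB


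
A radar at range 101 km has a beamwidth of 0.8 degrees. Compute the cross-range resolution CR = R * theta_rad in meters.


BW_rad = 0.013962634
CR = 101000 * 0.013962634 = 1410.2 m

1410.2 m


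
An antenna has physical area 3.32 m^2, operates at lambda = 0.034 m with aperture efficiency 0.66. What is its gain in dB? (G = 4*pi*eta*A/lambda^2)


G_linear = 4*pi*0.66*3.32/0.034^2 = 23819.58
G_dB = 10*log10(23819.58) = 43.8 dB

43.8 dB


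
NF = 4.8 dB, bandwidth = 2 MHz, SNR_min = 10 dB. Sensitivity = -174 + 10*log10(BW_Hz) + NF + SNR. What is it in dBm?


10*log10(2000000.0) = 63.01
S = -174 + 63.01 + 4.8 + 10 = -96.2 dBm

-96.2 dBm


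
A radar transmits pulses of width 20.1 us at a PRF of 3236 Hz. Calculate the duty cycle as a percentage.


DC = 20.1e-6 * 3236 * 100 = 6.5%

6.5%


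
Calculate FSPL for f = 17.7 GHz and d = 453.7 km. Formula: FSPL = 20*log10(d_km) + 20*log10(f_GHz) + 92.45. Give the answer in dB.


20*log10(453.7) = 53.14
20*log10(17.7) = 24.96
FSPL = 170.5 dB

170.5 dB


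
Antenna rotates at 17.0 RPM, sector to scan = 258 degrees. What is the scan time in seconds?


t = 258 / (17.0 * 360) * 60 = 2.53 s

2.53 s


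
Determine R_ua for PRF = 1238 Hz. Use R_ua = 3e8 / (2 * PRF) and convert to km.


R_ua = 3e8 / (2 * 1238) = 121163.2 m = 121.2 km

121.2 km


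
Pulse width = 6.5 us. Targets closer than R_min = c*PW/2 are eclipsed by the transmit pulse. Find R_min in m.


R_min = 3e8 * 6.5e-6 / 2 = 975.0 m

975.0 m


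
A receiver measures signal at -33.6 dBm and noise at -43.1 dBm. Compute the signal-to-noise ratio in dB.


SNR = -33.6 - (-43.1) = 9.5 dB

9.5 dB


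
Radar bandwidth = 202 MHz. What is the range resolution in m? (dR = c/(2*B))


dR = 3e8 / (2 * 202000000.0) = 0.74 m

0.74 m


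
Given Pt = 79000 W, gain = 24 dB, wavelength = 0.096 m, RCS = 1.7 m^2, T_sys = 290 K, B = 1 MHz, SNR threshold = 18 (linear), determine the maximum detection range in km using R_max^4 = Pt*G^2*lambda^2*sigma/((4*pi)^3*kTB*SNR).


G_lin = 10^(24/10) = 251.188643
R^4 = 79000 * 251.188643^2 * 0.096^2 * 1.7 / ((4*pi)^3 * 1.38e-23 * 290 * 1000000.0 * 18)
R^4 = 5.4631e17 m^4
R_max = (5.4631e17)^(1/4) = 27186.9 m = 27.2 km

27.2 km


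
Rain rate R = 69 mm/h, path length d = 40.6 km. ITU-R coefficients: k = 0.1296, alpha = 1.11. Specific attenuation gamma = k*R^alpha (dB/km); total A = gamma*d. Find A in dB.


gamma = 0.1296 * 69^1.11 = 14.247133 dB/km
A = 14.247133 * 40.6 = 578.43 dB

578.43 dB


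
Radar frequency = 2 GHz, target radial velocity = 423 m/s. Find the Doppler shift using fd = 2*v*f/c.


fd = 2 * 423 * 2000000000.0 / 3e8 = 5640.0 Hz

5640.0 Hz


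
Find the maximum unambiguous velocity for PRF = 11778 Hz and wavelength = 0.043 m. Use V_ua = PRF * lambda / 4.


V_ua = 11778 * 0.043 / 4 = 126.6 m/s

126.6 m/s


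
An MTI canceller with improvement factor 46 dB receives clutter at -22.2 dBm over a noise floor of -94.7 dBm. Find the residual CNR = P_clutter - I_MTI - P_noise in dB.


CNR = -22.2 - 46 - (-94.7) = 26.5 dB

26.5 dB


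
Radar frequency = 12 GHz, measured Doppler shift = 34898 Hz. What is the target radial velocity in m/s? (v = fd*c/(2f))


v = 34898 * 3e8 / (2 * 12000000000.0) = 436.2 m/s

436.2 m/s


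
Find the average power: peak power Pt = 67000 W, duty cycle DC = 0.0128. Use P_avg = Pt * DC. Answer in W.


P_avg = 67000 * 0.0128 = 857.6 W

857.6 W


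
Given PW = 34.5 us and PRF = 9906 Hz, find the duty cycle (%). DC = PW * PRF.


DC = 34.5e-6 * 9906 * 100 = 34.18%

34.18%


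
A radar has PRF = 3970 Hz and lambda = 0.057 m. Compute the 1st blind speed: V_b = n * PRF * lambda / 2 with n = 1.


V_blind = 1 * 3970 * 0.057 / 2 = 113.1 m/s

113.1 m/s


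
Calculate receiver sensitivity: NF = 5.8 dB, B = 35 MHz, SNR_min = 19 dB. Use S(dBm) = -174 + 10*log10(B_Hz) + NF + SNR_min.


10*log10(35000000.0) = 75.44
S = -174 + 75.44 + 5.8 + 19 = -73.8 dBm

-73.8 dBm


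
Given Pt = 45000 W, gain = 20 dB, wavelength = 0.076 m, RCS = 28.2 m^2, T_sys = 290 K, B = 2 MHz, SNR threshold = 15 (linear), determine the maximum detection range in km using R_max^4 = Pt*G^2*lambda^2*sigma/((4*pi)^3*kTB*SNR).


G_lin = 10^(20/10) = 100.0
R^4 = 45000 * 100.0^2 * 0.076^2 * 28.2 / ((4*pi)^3 * 1.38e-23 * 290 * 2000000.0 * 15)
R^4 = 3.07653e17 m^4
R_max = (3.07653e17)^(1/4) = 23551.3 m = 23.6 km

23.6 km


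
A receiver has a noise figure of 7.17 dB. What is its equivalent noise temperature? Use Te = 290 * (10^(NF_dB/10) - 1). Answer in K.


NF_lin = 10^(7.17/10) = 5.211947
Te = 290 * (5.211947 - 1) = 1221.5 K

1221.5 K


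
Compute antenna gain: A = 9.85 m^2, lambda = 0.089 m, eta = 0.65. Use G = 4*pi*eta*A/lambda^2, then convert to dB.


G_linear = 4*pi*0.65*9.85/0.089^2 = 10157.33
G_dB = 10*log10(10157.33) = 40.1 dB

40.1 dB


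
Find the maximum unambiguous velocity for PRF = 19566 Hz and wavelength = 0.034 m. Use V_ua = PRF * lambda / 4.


V_ua = 19566 * 0.034 / 4 = 166.3 m/s

166.3 m/s


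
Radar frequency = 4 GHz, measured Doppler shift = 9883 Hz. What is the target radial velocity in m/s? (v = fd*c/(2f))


v = 9883 * 3e8 / (2 * 4000000000.0) = 370.6 m/s

370.6 m/s


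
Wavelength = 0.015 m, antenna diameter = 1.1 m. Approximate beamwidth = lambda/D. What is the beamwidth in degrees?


BW_rad = 0.015 / 1.1 = 0.013636
BW_deg = 0.78 degrees

0.78 degrees


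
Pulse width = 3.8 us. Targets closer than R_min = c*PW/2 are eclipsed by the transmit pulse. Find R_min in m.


R_min = 3e8 * 3.8e-6 / 2 = 570.0 m

570.0 m


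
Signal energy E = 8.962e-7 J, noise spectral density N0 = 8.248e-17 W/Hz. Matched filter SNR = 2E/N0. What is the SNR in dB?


SNR_lin = 2 * 8.962e-7 / 8.248e-17 = 2.173e10
SNR_dB = 10*log10(2.173e10) = 103.4 dB

103.4 dB


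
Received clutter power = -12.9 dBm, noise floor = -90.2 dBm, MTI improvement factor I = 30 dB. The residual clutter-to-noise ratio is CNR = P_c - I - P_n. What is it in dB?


CNR = -12.9 - 30 - (-90.2) = 47.3 dB

47.3 dB


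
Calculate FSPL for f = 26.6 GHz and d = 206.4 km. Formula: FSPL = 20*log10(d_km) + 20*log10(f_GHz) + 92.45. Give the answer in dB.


20*log10(206.4) = 46.29
20*log10(26.6) = 28.5
FSPL = 167.2 dB

167.2 dB


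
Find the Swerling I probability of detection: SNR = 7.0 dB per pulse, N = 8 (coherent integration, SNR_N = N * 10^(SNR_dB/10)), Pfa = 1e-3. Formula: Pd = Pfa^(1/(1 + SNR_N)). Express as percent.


SNR_lin = 10^(7.0/10) = 5.01187
SNR_N = 8 * 5.01187 = 40.09496
1/(1 + SNR_N) = 1/41.09496 = 0.0243339
Pd = (1e-3)^0.0243339 = 0.84528
Pd = 84.5%

84.5%


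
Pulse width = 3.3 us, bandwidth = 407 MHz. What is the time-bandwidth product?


TBP = 3.3 * 407 = 1343.1

1343.1


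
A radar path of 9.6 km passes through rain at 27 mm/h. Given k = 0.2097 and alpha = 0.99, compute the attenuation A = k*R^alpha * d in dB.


gamma = 0.2097 * 27^0.99 = 5.478335 dB/km
A = 5.478335 * 9.6 = 52.59 dB

52.59 dB


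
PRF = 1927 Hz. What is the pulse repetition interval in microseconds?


PRI = 1/1927 = 0.0005189414 s = 518.9 us

518.9 us


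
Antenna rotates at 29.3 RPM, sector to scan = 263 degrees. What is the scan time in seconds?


t = 263 / (29.3 * 360) * 60 = 1.5 s

1.5 s


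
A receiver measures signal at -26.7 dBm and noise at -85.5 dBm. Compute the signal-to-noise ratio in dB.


SNR = -26.7 - (-85.5) = 58.8 dB

58.8 dB


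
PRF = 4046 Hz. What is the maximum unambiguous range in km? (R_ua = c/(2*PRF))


R_ua = 3e8 / (2 * 4046) = 37073.7 m = 37.1 km

37.1 km


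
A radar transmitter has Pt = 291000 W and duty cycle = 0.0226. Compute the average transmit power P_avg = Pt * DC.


P_avg = 291000 * 0.0226 = 6576.6 W

6576.6 W


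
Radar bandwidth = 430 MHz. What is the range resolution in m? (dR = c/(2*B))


dR = 3e8 / (2 * 430000000.0) = 0.35 m

0.35 m


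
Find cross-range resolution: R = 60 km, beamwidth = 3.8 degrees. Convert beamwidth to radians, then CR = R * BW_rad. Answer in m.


BW_rad = 0.066322512
CR = 60000 * 0.066322512 = 3979.4 m

3979.4 m


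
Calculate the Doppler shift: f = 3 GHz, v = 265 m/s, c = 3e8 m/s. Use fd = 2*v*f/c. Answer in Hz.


fd = 2 * 265 * 3000000000.0 / 3e8 = 5300.0 Hz

5300.0 Hz


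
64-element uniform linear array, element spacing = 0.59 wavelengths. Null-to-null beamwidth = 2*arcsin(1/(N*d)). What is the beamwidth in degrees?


1/(N*d) = 1/(64*0.59) = 0.026483
BW = 2*arcsin(0.026483) = 3.0 degrees

3.0 degrees


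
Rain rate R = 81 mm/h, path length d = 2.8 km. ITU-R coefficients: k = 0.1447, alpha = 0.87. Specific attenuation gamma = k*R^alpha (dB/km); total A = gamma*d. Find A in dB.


gamma = 0.1447 * 81^0.87 = 6.619886 dB/km
A = 6.619886 * 2.8 = 18.54 dB

18.54 dB


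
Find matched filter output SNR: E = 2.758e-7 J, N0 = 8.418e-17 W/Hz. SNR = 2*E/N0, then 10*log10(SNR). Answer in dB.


SNR_lin = 2 * 2.758e-7 / 8.418e-17 = 6.553e9
SNR_dB = 10*log10(6.553e9) = 98.2 dB

98.2 dB


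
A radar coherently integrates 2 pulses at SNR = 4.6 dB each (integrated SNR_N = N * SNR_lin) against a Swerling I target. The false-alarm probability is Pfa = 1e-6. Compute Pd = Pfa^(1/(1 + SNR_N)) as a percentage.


SNR_lin = 10^(4.6/10) = 2.88403
SNR_N = 2 * 2.88403 = 5.76806
1/(1 + SNR_N) = 1/6.76806 = 0.1477528
Pd = (1e-6)^0.1477528 = 0.12986
Pd = 13.0%

13.0%


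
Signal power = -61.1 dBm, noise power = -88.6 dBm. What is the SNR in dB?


SNR = -61.1 - (-88.6) = 27.5 dB

27.5 dB


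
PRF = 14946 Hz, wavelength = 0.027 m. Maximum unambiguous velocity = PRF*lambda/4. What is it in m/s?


V_ua = 14946 * 0.027 / 4 = 100.9 m/s

100.9 m/s


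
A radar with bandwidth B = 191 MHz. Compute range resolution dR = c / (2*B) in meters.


dR = 3e8 / (2 * 191000000.0) = 0.79 m

0.79 m


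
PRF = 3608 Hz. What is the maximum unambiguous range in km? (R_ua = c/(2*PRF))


R_ua = 3e8 / (2 * 3608) = 41574.3 m = 41.6 km

41.6 km


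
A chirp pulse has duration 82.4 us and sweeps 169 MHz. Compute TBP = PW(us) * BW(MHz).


TBP = 82.4 * 169 = 13925.6

13925.6


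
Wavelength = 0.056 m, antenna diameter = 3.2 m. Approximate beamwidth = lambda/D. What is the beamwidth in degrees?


BW_rad = 0.056 / 3.2 = 0.0175
BW_deg = 1.0 degrees

1.0 degrees


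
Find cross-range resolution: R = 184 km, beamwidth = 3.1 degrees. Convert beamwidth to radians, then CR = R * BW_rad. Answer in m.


BW_rad = 0.054105207
CR = 184000 * 0.054105207 = 9955.4 m

9955.4 m


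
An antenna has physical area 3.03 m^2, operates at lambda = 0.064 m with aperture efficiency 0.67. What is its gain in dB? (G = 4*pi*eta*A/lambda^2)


G_linear = 4*pi*0.67*3.03/0.064^2 = 6228.27
G_dB = 10*log10(6228.27) = 37.9 dB

37.9 dB


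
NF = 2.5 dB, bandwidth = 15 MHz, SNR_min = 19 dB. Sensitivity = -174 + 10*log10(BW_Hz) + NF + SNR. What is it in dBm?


10*log10(15000000.0) = 71.76
S = -174 + 71.76 + 2.5 + 19 = -80.7 dBm

-80.7 dBm


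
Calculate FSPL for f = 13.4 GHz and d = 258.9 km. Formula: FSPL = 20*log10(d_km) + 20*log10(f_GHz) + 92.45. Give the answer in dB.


20*log10(258.9) = 48.26
20*log10(13.4) = 22.54
FSPL = 163.3 dB

163.3 dB


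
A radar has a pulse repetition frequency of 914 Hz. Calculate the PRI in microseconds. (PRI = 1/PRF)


PRI = 1/914 = 0.0010940919 s = 1094.1 us

1094.1 us


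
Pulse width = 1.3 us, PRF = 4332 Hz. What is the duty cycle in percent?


DC = 1.3e-6 * 4332 * 100 = 0.56%

0.56%


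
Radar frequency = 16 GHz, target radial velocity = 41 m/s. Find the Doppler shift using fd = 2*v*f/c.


fd = 2 * 41 * 16000000000.0 / 3e8 = 4373.3 Hz

4373.3 Hz


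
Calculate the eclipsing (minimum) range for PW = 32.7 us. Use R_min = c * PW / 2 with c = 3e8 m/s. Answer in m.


R_min = 3e8 * 32.7e-6 / 2 = 4905.0 m

4905.0 m


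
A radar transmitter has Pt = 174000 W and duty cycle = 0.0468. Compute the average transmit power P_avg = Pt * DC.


P_avg = 174000 * 0.0468 = 8143.2 W

8143.2 W


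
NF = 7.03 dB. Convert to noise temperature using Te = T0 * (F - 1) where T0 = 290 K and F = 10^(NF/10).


NF_lin = 10^(7.03/10) = 5.046613
Te = 290 * (5.046613 - 1) = 1173.5 K

1173.5 K


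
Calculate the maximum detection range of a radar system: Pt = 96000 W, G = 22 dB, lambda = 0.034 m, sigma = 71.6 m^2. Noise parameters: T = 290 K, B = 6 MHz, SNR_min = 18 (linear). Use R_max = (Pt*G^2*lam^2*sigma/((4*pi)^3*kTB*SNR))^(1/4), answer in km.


G_lin = 10^(22/10) = 158.489319
R^4 = 96000 * 158.489319^2 * 0.034^2 * 71.6 / ((4*pi)^3 * 1.38e-23 * 290 * 6000000.0 * 18)
R^4 = 2.32708e17 m^4
R_max = (2.32708e17)^(1/4) = 21963.6 m = 22.0 km

22.0 km


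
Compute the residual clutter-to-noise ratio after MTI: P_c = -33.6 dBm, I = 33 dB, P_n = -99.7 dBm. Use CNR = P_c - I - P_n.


CNR = -33.6 - 33 - (-99.7) = 33.1 dB

33.1 dB


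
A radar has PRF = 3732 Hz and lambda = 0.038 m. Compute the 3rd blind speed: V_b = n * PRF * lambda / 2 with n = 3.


V_blind = 3 * 3732 * 0.038 / 2 = 212.7 m/s

212.7 m/s


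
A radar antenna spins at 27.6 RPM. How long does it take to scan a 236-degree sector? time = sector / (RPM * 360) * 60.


t = 236 / (27.6 * 360) * 60 = 1.43 s

1.43 s


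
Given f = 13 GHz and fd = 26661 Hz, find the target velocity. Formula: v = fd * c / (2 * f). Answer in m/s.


v = 26661 * 3e8 / (2 * 13000000000.0) = 307.6 m/s

307.6 m/s


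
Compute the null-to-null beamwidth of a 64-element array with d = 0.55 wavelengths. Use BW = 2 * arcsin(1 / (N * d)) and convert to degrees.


1/(N*d) = 1/(64*0.55) = 0.028409
BW = 2*arcsin(0.028409) = 3.3 degrees

3.3 degrees


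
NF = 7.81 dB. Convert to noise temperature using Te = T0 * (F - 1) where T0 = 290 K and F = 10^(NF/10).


NF_lin = 10^(7.81/10) = 6.039486
Te = 290 * (6.039486 - 1) = 1461.5 K

1461.5 K


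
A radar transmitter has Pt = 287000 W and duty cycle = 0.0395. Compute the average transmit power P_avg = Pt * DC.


P_avg = 287000 * 0.0395 = 11336.5 W

11336.5 W


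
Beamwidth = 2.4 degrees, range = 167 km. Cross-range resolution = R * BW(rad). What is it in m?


BW_rad = 0.041887902
CR = 167000 * 0.041887902 = 6995.3 m

6995.3 m


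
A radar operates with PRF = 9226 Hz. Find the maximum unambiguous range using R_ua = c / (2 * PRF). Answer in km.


R_ua = 3e8 / (2 * 9226) = 16258.4 m = 16.3 km

16.3 km


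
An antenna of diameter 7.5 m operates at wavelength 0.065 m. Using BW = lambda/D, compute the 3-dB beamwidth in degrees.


BW_rad = 0.065 / 7.5 = 0.008667
BW_deg = 0.5 degrees

0.5 degrees


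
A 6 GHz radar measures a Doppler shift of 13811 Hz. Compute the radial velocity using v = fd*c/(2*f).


v = 13811 * 3e8 / (2 * 6000000000.0) = 345.3 m/s

345.3 m/s


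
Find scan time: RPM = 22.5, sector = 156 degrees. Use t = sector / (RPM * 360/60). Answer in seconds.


t = 156 / (22.5 * 360) * 60 = 1.16 s

1.16 s


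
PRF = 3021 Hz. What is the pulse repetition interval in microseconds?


PRI = 1/3021 = 0.0003310162 s = 331.0 us

331.0 us


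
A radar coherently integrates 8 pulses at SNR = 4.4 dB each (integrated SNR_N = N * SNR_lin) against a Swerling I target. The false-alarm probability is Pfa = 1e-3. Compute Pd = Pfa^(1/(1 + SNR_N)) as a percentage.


SNR_lin = 10^(4.4/10) = 2.75423
SNR_N = 8 * 2.75423 = 22.03384
1/(1 + SNR_N) = 1/23.03384 = 0.0434144
Pd = (1e-3)^0.0434144 = 0.7409
Pd = 74.1%

74.1%


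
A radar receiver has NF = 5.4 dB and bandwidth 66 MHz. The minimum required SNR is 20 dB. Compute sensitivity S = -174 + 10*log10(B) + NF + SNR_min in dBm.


10*log10(66000000.0) = 78.2
S = -174 + 78.2 + 5.4 + 20 = -70.4 dBm

-70.4 dBm


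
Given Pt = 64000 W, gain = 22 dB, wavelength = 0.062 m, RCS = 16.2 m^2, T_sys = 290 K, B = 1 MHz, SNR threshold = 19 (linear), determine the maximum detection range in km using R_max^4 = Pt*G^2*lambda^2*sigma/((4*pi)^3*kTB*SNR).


G_lin = 10^(22/10) = 158.489319
R^4 = 64000 * 158.489319^2 * 0.062^2 * 16.2 / ((4*pi)^3 * 1.38e-23 * 290 * 1000000.0 * 19)
R^4 = 6.63465e17 m^4
R_max = (6.63465e17)^(1/4) = 28540.0 m = 28.5 km

28.5 km


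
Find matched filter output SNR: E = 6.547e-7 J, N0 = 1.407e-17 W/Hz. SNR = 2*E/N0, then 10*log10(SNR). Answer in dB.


SNR_lin = 2 * 6.547e-7 / 1.407e-17 = 9.306e10
SNR_dB = 10*log10(9.306e10) = 109.7 dB

109.7 dB


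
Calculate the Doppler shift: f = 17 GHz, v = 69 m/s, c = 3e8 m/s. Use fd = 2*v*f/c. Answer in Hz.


fd = 2 * 69 * 17000000000.0 / 3e8 = 7820.0 Hz

7820.0 Hz


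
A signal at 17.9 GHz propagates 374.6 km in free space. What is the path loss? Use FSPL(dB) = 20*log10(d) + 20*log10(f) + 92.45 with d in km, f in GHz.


20*log10(374.6) = 51.47
20*log10(17.9) = 25.06
FSPL = 169.0 dB

169.0 dB


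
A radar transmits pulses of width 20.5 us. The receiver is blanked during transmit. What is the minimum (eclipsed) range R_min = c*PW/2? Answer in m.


R_min = 3e8 * 20.5e-6 / 2 = 3075.0 m

3075.0 m


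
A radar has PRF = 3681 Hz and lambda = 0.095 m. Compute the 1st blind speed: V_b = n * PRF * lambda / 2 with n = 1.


V_blind = 1 * 3681 * 0.095 / 2 = 174.8 m/s

174.8 m/s


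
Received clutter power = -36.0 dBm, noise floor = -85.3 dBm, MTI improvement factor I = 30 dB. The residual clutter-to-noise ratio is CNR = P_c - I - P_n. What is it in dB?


CNR = -36.0 - 30 - (-85.3) = 19.3 dB

19.3 dB


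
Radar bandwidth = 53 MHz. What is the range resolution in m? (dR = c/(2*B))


dR = 3e8 / (2 * 53000000.0) = 2.83 m

2.83 m


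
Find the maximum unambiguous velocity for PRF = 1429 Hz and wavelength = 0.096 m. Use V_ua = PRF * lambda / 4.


V_ua = 1429 * 0.096 / 4 = 34.3 m/s

34.3 m/s


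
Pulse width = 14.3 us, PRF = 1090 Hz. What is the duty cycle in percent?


DC = 14.3e-6 * 1090 * 100 = 1.56%

1.56%


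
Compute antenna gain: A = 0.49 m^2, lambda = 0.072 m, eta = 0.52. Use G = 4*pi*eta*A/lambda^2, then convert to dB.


G_linear = 4*pi*0.52*0.49/0.072^2 = 617.65
G_dB = 10*log10(617.65) = 27.9 dB

27.9 dB


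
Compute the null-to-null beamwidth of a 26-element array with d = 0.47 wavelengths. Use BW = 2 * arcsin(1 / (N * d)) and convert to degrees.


1/(N*d) = 1/(26*0.47) = 0.081833
BW = 2*arcsin(0.081833) = 9.4 degrees

9.4 degrees


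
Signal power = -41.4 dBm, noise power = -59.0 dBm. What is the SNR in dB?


SNR = -41.4 - (-59.0) = 17.6 dB

17.6 dB


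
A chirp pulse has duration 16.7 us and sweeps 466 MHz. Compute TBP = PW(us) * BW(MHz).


TBP = 16.7 * 466 = 7782.2

7782.2


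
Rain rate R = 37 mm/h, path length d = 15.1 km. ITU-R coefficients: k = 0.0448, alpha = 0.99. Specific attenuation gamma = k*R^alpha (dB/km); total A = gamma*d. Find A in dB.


gamma = 0.0448 * 37^0.99 = 1.598813 dB/km
A = 1.598813 * 15.1 = 24.14 dB

24.14 dB


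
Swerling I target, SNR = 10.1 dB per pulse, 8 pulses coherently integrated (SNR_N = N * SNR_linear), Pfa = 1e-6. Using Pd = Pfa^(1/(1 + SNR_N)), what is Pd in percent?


SNR_lin = 10^(10.1/10) = 10.23293
SNR_N = 8 * 10.23293 = 81.86344
1/(1 + SNR_N) = 1/82.86344 = 0.012068
Pd = (1e-6)^0.012068 = 0.84643
Pd = 84.6%

84.6%


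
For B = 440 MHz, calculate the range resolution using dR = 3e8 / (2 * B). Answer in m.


dR = 3e8 / (2 * 440000000.0) = 0.34 m

0.34 m


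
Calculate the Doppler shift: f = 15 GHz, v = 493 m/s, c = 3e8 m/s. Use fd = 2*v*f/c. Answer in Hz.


fd = 2 * 493 * 15000000000.0 / 3e8 = 49300.0 Hz

49300.0 Hz


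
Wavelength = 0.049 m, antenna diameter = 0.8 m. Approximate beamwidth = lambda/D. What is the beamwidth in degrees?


BW_rad = 0.049 / 0.8 = 0.06125
BW_deg = 3.51 degrees

3.51 degrees


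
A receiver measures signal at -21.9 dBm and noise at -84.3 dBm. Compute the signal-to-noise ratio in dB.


SNR = -21.9 - (-84.3) = 62.4 dB

62.4 dB


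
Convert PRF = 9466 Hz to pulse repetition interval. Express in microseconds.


PRI = 1/9466 = 0.0001056412 s = 105.6 us

105.6 us


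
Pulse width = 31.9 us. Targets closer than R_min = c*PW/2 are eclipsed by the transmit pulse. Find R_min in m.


R_min = 3e8 * 31.9e-6 / 2 = 4785.0 m

4785.0 m


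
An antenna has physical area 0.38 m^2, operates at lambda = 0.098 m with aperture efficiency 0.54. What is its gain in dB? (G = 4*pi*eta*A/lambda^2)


G_linear = 4*pi*0.54*0.38/0.098^2 = 268.49
G_dB = 10*log10(268.49) = 24.3 dB

24.3 dB


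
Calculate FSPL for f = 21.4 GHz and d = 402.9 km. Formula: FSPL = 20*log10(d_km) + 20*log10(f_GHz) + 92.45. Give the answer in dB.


20*log10(402.9) = 52.1
20*log10(21.4) = 26.61
FSPL = 171.2 dB

171.2 dB


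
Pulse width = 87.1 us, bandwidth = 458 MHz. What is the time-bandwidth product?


TBP = 87.1 * 458 = 39891.8

39891.8


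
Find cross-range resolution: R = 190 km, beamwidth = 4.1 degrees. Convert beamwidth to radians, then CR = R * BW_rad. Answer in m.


BW_rad = 0.071558499
CR = 190000 * 0.071558499 = 13596.1 m

13596.1 m


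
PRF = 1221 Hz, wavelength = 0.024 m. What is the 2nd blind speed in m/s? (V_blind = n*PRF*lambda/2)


V_blind = 2 * 1221 * 0.024 / 2 = 29.3 m/s

29.3 m/s


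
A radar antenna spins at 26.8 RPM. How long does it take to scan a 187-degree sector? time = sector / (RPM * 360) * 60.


t = 187 / (26.8 * 360) * 60 = 1.16 s

1.16 s


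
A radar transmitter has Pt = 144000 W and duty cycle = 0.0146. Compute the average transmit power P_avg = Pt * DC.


P_avg = 144000 * 0.0146 = 2102.4 W

2102.4 W


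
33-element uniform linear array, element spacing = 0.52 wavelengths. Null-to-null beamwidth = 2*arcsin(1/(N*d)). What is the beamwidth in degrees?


1/(N*d) = 1/(33*0.52) = 0.058275
BW = 2*arcsin(0.058275) = 6.7 degrees

6.7 degrees


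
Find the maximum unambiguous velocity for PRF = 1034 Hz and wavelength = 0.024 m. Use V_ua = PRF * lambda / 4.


V_ua = 1034 * 0.024 / 4 = 6.2 m/s

6.2 m/s


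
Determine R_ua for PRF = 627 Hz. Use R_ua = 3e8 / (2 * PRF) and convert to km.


R_ua = 3e8 / (2 * 627) = 239234.4 m = 239.2 km

239.2 km


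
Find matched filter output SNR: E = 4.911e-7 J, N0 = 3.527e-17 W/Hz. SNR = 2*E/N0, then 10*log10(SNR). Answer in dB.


SNR_lin = 2 * 4.911e-7 / 3.527e-17 = 2.785e10
SNR_dB = 10*log10(2.785e10) = 104.4 dB

104.4 dB


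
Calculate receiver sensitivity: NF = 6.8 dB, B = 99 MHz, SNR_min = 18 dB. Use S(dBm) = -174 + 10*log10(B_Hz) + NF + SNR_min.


10*log10(99000000.0) = 79.96
S = -174 + 79.96 + 6.8 + 18 = -69.2 dBm

-69.2 dBm


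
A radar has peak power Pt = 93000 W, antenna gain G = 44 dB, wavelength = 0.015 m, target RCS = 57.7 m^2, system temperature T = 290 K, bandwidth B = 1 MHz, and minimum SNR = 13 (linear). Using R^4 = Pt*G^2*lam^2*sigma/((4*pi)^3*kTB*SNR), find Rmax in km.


G_lin = 10^(44/10) = 25118.864315
R^4 = 93000 * 25118.864315^2 * 0.015^2 * 57.7 / ((4*pi)^3 * 1.38e-23 * 290 * 1000000.0 * 13)
R^4 = 7.37889e21 m^4
R_max = (7.37889e21)^(1/4) = 293087.8 m = 293.1 km

293.1 km


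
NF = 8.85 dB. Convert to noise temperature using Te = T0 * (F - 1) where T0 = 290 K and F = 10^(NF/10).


NF_lin = 10^(8.85/10) = 7.673615
Te = 290 * (7.673615 - 1) = 1935.3 K

1935.3 K


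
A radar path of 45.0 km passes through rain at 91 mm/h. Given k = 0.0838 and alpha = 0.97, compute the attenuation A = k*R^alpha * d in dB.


gamma = 0.0838 * 91^0.97 = 6.660613 dB/km
A = 6.660613 * 45.0 = 299.73 dB

299.73 dB


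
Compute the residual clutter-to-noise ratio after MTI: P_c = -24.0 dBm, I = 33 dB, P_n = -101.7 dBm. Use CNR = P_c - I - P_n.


CNR = -24.0 - 33 - (-101.7) = 44.7 dB

44.7 dB


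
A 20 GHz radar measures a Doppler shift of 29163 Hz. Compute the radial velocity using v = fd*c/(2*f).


v = 29163 * 3e8 / (2 * 20000000000.0) = 218.7 m/s

218.7 m/s


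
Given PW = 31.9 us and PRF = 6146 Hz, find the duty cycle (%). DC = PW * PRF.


DC = 31.9e-6 * 6146 * 100 = 19.61%

19.61%


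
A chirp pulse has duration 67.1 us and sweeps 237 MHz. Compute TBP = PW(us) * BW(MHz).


TBP = 67.1 * 237 = 15902.7

15902.7


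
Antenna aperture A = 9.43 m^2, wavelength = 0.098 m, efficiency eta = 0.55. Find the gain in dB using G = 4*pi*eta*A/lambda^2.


G_linear = 4*pi*0.55*9.43/0.098^2 = 6786.29
G_dB = 10*log10(6786.29) = 38.3 dB

38.3 dB


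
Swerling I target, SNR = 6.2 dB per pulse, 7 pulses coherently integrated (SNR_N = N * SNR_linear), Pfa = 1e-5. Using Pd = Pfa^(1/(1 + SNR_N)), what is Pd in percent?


SNR_lin = 10^(6.2/10) = 4.16869
SNR_N = 7 * 4.16869 = 29.18083
1/(1 + SNR_N) = 1/30.18083 = 0.0331336
Pd = (1e-5)^0.0331336 = 0.68286
Pd = 68.3%

68.3%


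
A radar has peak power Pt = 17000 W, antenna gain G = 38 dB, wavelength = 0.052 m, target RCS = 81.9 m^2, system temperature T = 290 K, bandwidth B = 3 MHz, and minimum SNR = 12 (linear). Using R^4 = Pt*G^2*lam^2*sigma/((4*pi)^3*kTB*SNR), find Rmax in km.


G_lin = 10^(38/10) = 6309.573445
R^4 = 17000 * 6309.573445^2 * 0.052^2 * 81.9 / ((4*pi)^3 * 1.38e-23 * 290 * 3000000.0 * 12)
R^4 = 5.2424e20 m^4
R_max = (5.2424e20)^(1/4) = 151315.2 m = 151.3 km

151.3 km


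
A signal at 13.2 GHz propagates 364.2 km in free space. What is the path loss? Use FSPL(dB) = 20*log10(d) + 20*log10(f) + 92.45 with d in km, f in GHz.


20*log10(364.2) = 51.23
20*log10(13.2) = 22.41
FSPL = 166.1 dB

166.1 dB


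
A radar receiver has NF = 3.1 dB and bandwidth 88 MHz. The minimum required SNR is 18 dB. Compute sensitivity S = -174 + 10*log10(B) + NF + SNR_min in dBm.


10*log10(88000000.0) = 79.44
S = -174 + 79.44 + 3.1 + 18 = -73.5 dBm

-73.5 dBm


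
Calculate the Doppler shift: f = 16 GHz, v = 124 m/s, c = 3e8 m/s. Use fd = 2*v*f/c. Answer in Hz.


fd = 2 * 124 * 16000000000.0 / 3e8 = 13226.7 Hz

13226.7 Hz


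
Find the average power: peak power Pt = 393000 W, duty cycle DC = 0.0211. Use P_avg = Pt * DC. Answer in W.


P_avg = 393000 * 0.0211 = 8292.3 W

8292.3 W


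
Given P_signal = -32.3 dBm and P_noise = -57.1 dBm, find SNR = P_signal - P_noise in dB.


SNR = -32.3 - (-57.1) = 24.8 dB

24.8 dB


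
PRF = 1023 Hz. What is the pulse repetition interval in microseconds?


PRI = 1/1023 = 0.0009775171 s = 977.5 us

977.5 us


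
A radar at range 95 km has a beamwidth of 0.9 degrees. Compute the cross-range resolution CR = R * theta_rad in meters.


BW_rad = 0.015707963
CR = 95000 * 0.015707963 = 1492.3 m

1492.3 m


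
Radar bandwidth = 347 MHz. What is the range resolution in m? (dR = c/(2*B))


dR = 3e8 / (2 * 347000000.0) = 0.43 m

0.43 m


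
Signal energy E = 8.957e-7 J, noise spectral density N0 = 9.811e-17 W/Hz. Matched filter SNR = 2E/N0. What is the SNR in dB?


SNR_lin = 2 * 8.957e-7 / 9.811e-17 = 1.826e10
SNR_dB = 10*log10(1.826e10) = 102.6 dB

102.6 dB


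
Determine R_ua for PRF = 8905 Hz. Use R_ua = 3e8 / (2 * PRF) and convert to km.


R_ua = 3e8 / (2 * 8905) = 16844.5 m = 16.8 km

16.8 km


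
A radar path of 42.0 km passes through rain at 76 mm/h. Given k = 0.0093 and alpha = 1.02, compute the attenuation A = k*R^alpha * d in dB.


gamma = 0.0093 * 76^1.02 = 0.770749 dB/km
A = 0.770749 * 42.0 = 32.37 dB

32.37 dB


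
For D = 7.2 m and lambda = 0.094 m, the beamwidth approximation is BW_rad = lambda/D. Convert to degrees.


BW_rad = 0.094 / 7.2 = 0.013056
BW_deg = 0.75 degrees

0.75 degrees


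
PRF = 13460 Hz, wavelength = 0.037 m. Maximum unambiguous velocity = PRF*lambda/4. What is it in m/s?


V_ua = 13460 * 0.037 / 4 = 124.5 m/s

124.5 m/s
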